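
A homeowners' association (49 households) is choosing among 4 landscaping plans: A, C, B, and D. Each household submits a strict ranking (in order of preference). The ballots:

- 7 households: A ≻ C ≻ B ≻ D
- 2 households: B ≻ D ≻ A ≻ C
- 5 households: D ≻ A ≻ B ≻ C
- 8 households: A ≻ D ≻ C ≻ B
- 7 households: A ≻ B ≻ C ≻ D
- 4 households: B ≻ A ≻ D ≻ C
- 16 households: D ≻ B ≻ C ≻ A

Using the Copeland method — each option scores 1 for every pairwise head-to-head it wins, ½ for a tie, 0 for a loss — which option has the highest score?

A

A: beats C, B, and D → score 3.
C: loses to A, B, and D → score 0.
B: beats C; loses to A and D → score 1.
D: beats C and B; loses to A → score 2.
A has the best pairwise record.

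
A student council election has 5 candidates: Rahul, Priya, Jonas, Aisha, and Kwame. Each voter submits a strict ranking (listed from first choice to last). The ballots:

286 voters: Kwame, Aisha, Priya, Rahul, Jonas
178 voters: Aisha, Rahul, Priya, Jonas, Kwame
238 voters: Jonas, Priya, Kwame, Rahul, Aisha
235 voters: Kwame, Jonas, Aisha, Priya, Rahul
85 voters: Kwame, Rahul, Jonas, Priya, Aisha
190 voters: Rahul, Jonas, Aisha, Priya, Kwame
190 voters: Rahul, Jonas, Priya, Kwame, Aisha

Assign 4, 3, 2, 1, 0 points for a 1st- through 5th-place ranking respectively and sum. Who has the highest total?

Rahul: 286·1 + 178·3 + 238·1 + 235·0 + 85·3 + 190·4 + 190·4 = 2833
Priya: 286·2 + 178·2 + 238·3 + 235·1 + 85·1 + 190·1 + 190·2 = 2532
Jonas: 286·0 + 178·1 + 238·4 + 235·3 + 85·2 + 190·3 + 190·3 = 3145
Aisha: 286·3 + 178·4 + 238·0 + 235·2 + 85·0 + 190·2 + 190·0 = 2420
Kwame: 286·4 + 178·0 + 238·2 + 235·4 + 85·4 + 190·0 + 190·1 = 3090
Jonas has the highest Borda score (3145).

Jonas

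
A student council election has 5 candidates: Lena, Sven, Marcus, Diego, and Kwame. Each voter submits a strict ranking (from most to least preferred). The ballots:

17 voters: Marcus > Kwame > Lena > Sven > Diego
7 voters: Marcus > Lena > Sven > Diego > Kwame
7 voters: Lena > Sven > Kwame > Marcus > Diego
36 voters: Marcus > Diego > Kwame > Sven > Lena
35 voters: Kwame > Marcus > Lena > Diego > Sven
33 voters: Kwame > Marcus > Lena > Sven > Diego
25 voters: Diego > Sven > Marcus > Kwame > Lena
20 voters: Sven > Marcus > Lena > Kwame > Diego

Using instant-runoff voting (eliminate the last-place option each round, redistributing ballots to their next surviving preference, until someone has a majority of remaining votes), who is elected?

Marcus

Round 1: Lena 7, Sven 20, Marcus 60, Diego 25, Kwame 68. Eliminate Lena.
Round 2: Sven 27, Marcus 60, Diego 25, Kwame 68. Eliminate Diego.
Round 3: Sven 52, Marcus 60, Kwame 68. Eliminate Sven.
Round 4: Marcus 105, Kwame 75. Marcus has a majority.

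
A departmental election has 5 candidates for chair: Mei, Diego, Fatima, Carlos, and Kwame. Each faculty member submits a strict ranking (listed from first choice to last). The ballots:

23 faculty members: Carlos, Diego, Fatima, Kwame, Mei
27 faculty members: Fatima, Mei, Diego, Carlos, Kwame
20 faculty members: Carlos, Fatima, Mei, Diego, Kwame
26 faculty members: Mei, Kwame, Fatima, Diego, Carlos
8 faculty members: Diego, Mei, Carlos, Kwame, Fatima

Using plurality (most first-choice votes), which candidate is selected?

First-place votes: Mei 26, Diego 8, Fatima 27, Carlos 43, Kwame 0.
Carlos has the most first-place votes.

Carlos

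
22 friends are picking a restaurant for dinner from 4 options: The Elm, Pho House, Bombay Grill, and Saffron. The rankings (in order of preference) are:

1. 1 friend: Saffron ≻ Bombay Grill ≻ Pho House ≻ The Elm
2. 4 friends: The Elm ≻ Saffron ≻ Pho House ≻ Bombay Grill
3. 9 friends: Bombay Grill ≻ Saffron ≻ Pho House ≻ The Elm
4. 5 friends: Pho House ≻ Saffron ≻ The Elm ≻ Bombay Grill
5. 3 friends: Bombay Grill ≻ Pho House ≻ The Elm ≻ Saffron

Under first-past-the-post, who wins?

Bombay Grill

First-place votes: The Elm 4, Pho House 5, Bombay Grill 12, Saffron 1.
Bombay Grill has the most first-place votes.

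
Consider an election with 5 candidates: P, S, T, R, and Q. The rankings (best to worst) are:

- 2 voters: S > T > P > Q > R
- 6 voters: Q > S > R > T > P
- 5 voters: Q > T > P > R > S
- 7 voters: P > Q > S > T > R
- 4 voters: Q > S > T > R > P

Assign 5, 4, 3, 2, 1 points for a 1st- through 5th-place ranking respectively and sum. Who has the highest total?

P: 2·3 + 6·1 + 5·3 + 7·5 + 4·1 = 66
S: 2·5 + 6·4 + 5·1 + 7·3 + 4·4 = 76
T: 2·4 + 6·2 + 5·4 + 7·2 + 4·3 = 66
R: 2·1 + 6·3 + 5·2 + 7·1 + 4·2 = 45
Q: 2·2 + 6·5 + 5·5 + 7·4 + 4·5 = 107
Q has the highest Borda score (107).

Q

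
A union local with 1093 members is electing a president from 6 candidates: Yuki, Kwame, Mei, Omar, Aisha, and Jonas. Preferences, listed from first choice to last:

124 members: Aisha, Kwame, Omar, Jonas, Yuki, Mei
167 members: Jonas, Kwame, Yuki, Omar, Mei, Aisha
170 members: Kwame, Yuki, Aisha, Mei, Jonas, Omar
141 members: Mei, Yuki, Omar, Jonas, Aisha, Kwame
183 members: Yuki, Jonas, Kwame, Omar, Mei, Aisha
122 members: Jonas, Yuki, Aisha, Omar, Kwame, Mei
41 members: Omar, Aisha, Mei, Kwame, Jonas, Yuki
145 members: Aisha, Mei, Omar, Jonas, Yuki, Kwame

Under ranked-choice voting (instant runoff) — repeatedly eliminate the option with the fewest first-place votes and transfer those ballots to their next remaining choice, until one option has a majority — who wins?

Round 1: Yuki 183, Kwame 170, Mei 141, Omar 41, Aisha 269, Jonas 289. Eliminate Omar.
Round 2: Yuki 183, Kwame 170, Mei 141, Aisha 310, Jonas 289. Eliminate Mei.
Round 3: Yuki 324, Kwame 170, Aisha 310, Jonas 289. Eliminate Kwame.
Round 4: Yuki 494, Aisha 310, Jonas 289. Eliminate Jonas.
Round 5: Yuki 783, Aisha 310. Yuki has a majority.

Yuki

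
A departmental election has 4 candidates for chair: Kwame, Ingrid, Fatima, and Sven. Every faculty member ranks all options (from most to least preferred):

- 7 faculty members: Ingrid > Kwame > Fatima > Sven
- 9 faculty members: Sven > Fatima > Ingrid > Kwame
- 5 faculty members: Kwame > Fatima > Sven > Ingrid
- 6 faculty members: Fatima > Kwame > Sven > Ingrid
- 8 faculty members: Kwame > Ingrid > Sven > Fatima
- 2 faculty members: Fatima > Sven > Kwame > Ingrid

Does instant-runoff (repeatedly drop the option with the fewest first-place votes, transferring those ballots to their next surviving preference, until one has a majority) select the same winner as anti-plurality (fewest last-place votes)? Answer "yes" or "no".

Instant-runoff — R1 Kwame 13, Ingrid 7, Fatima 8, Sven 9 (Ingrid out); R2 Kwame 20, Fatima 8, Sven 9 (Kwame winner). Winner: Kwame.
Anti-plurality — last-place votes: Kwame 9, Ingrid 13, Fatima 8, Sven 7. Winner: Sven.
The two methods disagree.

no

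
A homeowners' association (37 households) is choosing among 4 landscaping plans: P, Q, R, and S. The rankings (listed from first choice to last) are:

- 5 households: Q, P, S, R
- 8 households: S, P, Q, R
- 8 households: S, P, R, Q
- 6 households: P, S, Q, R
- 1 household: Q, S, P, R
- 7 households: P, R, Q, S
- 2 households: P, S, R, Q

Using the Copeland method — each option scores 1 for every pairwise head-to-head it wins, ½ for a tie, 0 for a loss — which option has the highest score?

P: beats Q, R, and S → score 3.
Q: beats R; loses to P and S → score 1.
R: loses to P, Q, and S → score 0.
S: beats Q and R; loses to P → score 2.
P has the best pairwise record.

P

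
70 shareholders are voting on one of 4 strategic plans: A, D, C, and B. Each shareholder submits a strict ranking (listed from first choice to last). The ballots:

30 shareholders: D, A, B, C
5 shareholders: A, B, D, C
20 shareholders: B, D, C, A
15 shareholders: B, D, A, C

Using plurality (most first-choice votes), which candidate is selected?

B

First-place votes: A 5, D 30, C 0, B 35.
B has the most first-place votes.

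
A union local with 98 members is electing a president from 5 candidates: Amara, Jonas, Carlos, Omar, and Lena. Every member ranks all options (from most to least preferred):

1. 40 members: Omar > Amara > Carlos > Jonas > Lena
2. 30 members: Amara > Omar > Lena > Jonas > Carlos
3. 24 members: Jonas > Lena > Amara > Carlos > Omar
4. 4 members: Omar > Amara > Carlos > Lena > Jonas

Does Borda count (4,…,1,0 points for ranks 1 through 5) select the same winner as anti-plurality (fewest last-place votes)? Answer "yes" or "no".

Borda — scores: Amara 300, Jonas 166, Carlos 112, Omar 266, Lena 136. Winner: Amara.
Anti-plurality — last-place votes: Amara 0, Jonas 4, Carlos 30, Omar 24, Lena 40. Winner: Amara.
The two methods agree.

yes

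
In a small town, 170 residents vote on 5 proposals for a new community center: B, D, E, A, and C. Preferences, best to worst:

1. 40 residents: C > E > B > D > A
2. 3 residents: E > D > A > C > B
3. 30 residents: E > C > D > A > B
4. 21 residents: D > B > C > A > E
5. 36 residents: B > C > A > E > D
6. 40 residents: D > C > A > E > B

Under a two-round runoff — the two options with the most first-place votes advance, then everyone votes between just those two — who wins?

Round 1 first-place votes: B 36, D 61, E 33, A 0, C 40.
D and C advance.
Runoff: D is preferred to C by 64 voters; C by 106.
C wins the runoff.

C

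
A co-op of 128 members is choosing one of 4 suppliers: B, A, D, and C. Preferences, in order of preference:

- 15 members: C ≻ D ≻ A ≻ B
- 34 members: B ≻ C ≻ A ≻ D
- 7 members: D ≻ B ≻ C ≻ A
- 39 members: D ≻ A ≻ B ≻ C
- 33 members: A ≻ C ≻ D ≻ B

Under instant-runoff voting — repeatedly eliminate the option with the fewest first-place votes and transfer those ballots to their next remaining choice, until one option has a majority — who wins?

D

Round 1: B 34, A 33, D 46, C 15. Eliminate C.
Round 2: B 34, A 33, D 61. Eliminate A.
Round 3: B 34, D 94. D has a majority.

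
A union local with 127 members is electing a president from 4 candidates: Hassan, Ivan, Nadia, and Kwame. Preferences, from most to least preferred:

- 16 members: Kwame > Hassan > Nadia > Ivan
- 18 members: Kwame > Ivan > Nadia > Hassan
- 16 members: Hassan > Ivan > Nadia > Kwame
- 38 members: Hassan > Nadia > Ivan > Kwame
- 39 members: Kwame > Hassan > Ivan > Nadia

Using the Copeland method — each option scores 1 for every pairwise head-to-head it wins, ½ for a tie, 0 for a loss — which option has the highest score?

Hassan: beats Ivan and Nadia; loses to Kwame → score 2.
Ivan: beats Nadia; loses to Hassan and Kwame → score 1.
Nadia: loses to Hassan, Ivan, and Kwame → score 0.
Kwame: beats Hassan, Ivan, and Nadia → score 3.
Kwame has the best pairwise record.

Kwame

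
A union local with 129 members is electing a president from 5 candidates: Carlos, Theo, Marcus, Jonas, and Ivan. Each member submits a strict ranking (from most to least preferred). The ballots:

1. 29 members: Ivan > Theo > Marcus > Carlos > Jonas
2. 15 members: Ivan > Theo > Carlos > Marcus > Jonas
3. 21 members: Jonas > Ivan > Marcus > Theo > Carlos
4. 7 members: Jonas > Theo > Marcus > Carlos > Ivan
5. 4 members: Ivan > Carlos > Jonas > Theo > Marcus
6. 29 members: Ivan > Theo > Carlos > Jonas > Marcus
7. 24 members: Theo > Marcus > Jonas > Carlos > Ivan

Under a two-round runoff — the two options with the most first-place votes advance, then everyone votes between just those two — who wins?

Ivan

Round 1 first-place votes: Carlos 0, Theo 24, Marcus 0, Jonas 28, Ivan 77.
Ivan and Jonas advance.
Runoff: Ivan is preferred to Jonas by 77 voters; Jonas by 52.
Ivan wins the runoff.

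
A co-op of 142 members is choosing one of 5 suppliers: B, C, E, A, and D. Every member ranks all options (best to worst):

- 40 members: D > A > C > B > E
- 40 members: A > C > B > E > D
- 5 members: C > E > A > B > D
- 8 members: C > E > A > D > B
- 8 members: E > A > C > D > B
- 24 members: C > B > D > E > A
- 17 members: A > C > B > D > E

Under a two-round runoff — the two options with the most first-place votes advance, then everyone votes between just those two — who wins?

A

Round 1 first-place votes: B 0, C 37, E 8, A 57, D 40.
A and D advance.
Runoff: A is preferred to D by 78 voters; D by 64.
A wins the runoff.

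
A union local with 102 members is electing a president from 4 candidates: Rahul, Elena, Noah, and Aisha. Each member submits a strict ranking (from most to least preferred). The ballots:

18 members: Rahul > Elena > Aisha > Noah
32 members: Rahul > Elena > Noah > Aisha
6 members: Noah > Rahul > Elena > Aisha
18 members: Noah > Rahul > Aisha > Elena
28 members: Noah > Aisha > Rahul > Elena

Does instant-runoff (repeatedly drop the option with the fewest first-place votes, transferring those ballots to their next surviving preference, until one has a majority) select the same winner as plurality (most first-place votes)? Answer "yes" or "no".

yes

Instant-runoff — R1 Rahul 50, Elena 0, Noah 52, Aisha 0 (Noah winner). Winner: Noah.
Plurality — first-place votes: Rahul 50, Elena 0, Noah 52, Aisha 0. Winner: Noah.
The two methods agree.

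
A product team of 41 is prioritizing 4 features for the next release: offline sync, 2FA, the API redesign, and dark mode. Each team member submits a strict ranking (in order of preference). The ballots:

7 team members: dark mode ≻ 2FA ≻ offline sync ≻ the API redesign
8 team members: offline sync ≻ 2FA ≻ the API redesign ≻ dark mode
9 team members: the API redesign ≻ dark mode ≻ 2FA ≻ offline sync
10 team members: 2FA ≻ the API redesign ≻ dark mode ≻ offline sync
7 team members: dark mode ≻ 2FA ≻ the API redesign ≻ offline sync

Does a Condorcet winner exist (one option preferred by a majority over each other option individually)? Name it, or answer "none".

Checking pairwise contests:
2FA beats offline sync 33–8.
dark mode beats 2FA 23–18.
2FA beats the API redesign 32–9.
the API redesign beats dark mode 27–14.
Every option loses at least one head-to-head, so there is no Condorcet winner.

none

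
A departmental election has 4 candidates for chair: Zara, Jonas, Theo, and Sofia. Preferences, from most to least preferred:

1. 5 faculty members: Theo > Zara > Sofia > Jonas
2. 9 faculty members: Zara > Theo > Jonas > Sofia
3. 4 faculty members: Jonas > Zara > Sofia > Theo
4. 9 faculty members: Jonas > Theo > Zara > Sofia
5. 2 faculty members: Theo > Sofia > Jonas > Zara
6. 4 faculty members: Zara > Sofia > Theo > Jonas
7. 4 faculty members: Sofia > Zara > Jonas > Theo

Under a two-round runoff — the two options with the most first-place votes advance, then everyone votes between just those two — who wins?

Round 1 first-place votes: Zara 13, Jonas 13, Theo 7, Sofia 4.
Jonas and Zara advance.
Runoff: Jonas is preferred to Zara by 15 voters; Zara by 22.
Zara wins the runoff.

Zara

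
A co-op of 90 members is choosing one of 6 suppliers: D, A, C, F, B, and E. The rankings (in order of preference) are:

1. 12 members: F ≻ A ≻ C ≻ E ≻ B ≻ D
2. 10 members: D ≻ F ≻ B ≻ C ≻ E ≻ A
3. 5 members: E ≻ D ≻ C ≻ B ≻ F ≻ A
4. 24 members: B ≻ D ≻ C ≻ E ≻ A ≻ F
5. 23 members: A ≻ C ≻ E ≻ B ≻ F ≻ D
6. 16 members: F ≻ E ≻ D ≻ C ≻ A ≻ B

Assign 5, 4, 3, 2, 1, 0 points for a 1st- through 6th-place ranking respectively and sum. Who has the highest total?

D: 12·0 + 10·5 + 5·4 + 24·4 + 23·0 + 16·3 = 214
A: 12·4 + 10·0 + 5·0 + 24·1 + 23·5 + 16·1 = 203
C: 12·3 + 10·2 + 5·3 + 24·3 + 23·4 + 16·2 = 267
F: 12·5 + 10·4 + 5·1 + 24·0 + 23·1 + 16·5 = 208
B: 12·1 + 10·3 + 5·2 + 24·5 + 23·2 + 16·0 = 218
E: 12·2 + 10·1 + 5·5 + 24·2 + 23·3 + 16·4 = 240
C has the highest Borda score (267).

C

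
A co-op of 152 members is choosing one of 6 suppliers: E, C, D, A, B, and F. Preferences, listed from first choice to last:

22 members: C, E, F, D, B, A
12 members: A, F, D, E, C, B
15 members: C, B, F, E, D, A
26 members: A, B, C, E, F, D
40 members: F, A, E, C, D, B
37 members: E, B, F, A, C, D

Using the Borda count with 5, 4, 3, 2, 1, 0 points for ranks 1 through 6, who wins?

E

E: 22·4 + 12·2 + 15·2 + 26·2 + 40·3 + 37·5 = 499
C: 22·5 + 12·1 + 15·5 + 26·3 + 40·2 + 37·1 = 392
D: 22·2 + 12·3 + 15·1 + 26·0 + 40·1 + 37·0 = 135
A: 22·0 + 12·5 + 15·0 + 26·5 + 40·4 + 37·2 = 424
B: 22·1 + 12·0 + 15·4 + 26·4 + 40·0 + 37·4 = 334
F: 22·3 + 12·4 + 15·3 + 26·1 + 40·5 + 37·3 = 496
E has the highest Borda score (499).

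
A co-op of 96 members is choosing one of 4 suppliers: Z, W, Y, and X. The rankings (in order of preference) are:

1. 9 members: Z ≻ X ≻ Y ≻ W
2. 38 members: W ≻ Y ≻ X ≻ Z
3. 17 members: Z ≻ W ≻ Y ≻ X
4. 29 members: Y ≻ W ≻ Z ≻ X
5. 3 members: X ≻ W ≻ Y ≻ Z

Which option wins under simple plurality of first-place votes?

First-place votes: Z 26, W 38, Y 29, X 3.
W has the most first-place votes.

W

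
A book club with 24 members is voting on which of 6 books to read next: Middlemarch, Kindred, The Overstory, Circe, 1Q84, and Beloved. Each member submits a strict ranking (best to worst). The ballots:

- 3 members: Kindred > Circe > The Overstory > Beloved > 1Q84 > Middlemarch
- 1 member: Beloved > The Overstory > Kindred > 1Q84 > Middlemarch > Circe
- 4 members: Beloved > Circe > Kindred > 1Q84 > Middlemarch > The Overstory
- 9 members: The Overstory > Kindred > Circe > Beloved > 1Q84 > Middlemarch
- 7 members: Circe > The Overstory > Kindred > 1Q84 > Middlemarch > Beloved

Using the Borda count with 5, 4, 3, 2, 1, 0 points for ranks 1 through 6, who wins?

Middlemarch: 3·0 + 1·1 + 4·1 + 9·0 + 7·1 = 12
Kindred: 3·5 + 1·3 + 4·3 + 9·4 + 7·3 = 87
The Overstory: 3·3 + 1·4 + 4·0 + 9·5 + 7·4 = 86
Circe: 3·4 + 1·0 + 4·4 + 9·3 + 7·5 = 90
1Q84: 3·1 + 1·2 + 4·2 + 9·1 + 7·2 = 36
Beloved: 3·2 + 1·5 + 4·5 + 9·2 + 7·0 = 49
Circe has the highest Borda score (90).

Circe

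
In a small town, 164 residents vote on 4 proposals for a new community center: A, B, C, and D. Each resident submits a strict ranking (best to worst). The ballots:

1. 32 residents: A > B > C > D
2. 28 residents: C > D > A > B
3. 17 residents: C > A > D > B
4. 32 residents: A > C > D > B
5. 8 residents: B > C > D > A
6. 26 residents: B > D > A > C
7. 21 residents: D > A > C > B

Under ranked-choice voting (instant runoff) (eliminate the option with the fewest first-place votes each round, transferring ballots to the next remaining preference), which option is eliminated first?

D

Round 1: A 64, B 34, C 45, D 21. Eliminate D.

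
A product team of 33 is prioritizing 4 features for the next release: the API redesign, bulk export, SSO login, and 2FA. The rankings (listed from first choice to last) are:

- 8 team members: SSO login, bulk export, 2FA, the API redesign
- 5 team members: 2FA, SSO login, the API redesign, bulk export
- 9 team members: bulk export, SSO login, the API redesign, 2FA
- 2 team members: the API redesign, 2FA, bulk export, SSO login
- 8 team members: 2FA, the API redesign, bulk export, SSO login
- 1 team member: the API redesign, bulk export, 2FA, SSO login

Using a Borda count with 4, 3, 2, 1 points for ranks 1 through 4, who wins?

the API redesign: 8·1 + 5·2 + 9·2 + 2·4 + 8·3 + 1·4 = 72
bulk export: 8·3 + 5·1 + 9·4 + 2·2 + 8·2 + 1·3 = 88
SSO login: 8·4 + 5·3 + 9·3 + 2·1 + 8·1 + 1·1 = 85
2FA: 8·2 + 5·4 + 9·1 + 2·3 + 8·4 + 1·2 = 85
bulk export has the highest Borda score (88).

bulk export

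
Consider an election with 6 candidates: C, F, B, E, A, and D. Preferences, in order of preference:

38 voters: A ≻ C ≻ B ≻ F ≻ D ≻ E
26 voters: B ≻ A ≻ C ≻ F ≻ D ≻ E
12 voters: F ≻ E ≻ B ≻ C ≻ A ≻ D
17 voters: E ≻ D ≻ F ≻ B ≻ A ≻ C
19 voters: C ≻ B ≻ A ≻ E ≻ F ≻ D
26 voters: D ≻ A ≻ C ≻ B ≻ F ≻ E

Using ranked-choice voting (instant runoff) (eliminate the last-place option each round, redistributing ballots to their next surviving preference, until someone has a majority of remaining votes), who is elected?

Round 1: C 19, F 12, B 26, E 17, A 38, D 26. Eliminate F.
Round 2: C 19, B 26, E 29, A 38, D 26. Eliminate C.
Round 3: B 45, E 29, A 38, D 26. Eliminate D.
Round 4: B 45, E 29, A 64. Eliminate E.
Round 5: B 74, A 64. B has a majority.

B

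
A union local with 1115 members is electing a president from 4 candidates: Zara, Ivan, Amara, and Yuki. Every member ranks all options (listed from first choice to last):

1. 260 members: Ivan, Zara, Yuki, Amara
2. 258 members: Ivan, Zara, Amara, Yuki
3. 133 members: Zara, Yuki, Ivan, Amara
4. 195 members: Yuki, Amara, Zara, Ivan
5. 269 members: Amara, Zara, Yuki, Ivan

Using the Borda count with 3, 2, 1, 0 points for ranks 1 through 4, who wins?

Zara

Zara: 260·2 + 258·2 + 133·3 + 195·1 + 269·2 = 2168
Ivan: 260·3 + 258·3 + 133·1 + 195·0 + 269·0 = 1687
Amara: 260·0 + 258·1 + 133·0 + 195·2 + 269·3 = 1455
Yuki: 260·1 + 258·0 + 133·2 + 195·3 + 269·1 = 1380
Zara has the highest Borda score (2168).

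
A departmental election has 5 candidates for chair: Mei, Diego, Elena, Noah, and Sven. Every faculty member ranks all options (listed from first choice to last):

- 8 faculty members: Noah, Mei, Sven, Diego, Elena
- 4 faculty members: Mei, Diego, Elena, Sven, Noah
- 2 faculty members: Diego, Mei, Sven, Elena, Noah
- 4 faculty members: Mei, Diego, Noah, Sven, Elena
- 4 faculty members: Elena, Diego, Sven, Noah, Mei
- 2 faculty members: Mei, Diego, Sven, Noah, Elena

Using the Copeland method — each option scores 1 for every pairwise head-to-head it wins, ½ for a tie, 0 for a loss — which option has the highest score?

Mei: beats Diego, Elena, and Sven; ties Noah → score 3.5.
Diego: beats Elena, Noah, and Sven; loses to Mei → score 3.
Elena: loses to Mei, Diego, Noah, and Sven → score 0.
Noah: beats Elena; ties Mei and Sven; loses to Diego → score 2.
Sven: beats Elena; ties Noah; loses to Mei and Diego → score 1.5.
Mei has the best pairwise record.

Mei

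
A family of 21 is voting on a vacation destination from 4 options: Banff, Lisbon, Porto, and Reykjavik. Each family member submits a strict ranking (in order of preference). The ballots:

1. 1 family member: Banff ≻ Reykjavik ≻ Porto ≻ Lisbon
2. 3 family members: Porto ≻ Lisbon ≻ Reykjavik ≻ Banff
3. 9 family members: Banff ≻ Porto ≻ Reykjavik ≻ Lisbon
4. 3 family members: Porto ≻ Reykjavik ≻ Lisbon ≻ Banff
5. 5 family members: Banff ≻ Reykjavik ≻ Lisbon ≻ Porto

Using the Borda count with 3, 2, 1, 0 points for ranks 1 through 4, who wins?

Banff

Banff: 1·3 + 3·0 + 9·3 + 3·0 + 5·3 = 45
Lisbon: 1·0 + 3·2 + 9·0 + 3·1 + 5·1 = 14
Porto: 1·1 + 3·3 + 9·2 + 3·3 + 5·0 = 37
Reykjavik: 1·2 + 3·1 + 9·1 + 3·2 + 5·2 = 30
Banff has the highest Borda score (45).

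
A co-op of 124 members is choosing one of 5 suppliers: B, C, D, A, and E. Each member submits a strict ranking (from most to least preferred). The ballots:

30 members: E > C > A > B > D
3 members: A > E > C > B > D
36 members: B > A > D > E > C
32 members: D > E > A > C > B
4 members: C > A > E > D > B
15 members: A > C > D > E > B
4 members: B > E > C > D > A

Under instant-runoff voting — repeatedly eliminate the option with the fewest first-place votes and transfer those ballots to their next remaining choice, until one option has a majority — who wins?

Round 1: B 40, C 4, D 32, A 18, E 30. Eliminate C.
Round 2: B 40, D 32, A 22, E 30. Eliminate A.
Round 3: B 40, D 47, E 37. Eliminate E.
Round 4: B 73, D 51. B has a majority.

B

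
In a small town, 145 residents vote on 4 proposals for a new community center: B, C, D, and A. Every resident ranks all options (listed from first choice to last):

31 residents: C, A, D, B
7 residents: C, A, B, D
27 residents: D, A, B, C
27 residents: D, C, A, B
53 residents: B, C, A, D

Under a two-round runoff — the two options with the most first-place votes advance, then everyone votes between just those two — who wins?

D

Round 1 first-place votes: B 53, C 38, D 54, A 0.
D and B advance.
Runoff: D is preferred to B by 85 voters; B by 60.
D wins the runoff.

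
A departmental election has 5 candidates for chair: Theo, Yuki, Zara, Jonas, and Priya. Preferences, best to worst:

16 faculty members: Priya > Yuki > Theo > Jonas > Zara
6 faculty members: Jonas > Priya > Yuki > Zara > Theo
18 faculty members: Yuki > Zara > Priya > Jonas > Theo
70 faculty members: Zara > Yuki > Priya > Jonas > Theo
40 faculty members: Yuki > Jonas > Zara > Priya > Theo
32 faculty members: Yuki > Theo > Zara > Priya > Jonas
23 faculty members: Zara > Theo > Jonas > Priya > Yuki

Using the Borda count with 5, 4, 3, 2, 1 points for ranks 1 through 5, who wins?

Theo: 16·3 + 6·1 + 18·1 + 70·1 + 40·1 + 32·4 + 23·4 = 402
Yuki: 16·4 + 6·3 + 18·5 + 70·4 + 40·5 + 32·5 + 23·1 = 835
Zara: 16·1 + 6·2 + 18·4 + 70·5 + 40·3 + 32·3 + 23·5 = 781
Jonas: 16·2 + 6·5 + 18·2 + 70·2 + 40·4 + 32·1 + 23·3 = 499
Priya: 16·5 + 6·4 + 18·3 + 70·3 + 40·2 + 32·2 + 23·2 = 558
Yuki has the highest Borda score (835).

Yuki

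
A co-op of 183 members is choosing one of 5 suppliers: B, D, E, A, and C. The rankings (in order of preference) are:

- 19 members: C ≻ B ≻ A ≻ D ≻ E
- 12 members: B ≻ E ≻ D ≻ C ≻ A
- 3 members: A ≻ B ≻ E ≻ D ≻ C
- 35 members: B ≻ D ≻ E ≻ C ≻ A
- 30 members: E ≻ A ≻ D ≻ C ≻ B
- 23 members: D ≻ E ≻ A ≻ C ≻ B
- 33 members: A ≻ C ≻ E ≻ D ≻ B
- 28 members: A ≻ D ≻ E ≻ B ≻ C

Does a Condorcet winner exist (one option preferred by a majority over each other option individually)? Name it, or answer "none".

Checking pairwise contests:
D beats B 114–69.
A beats D 113–70.
D beats E 105–78.
E beats A 100–83.
D beats C 131–52.
Every option loses at least one head-to-head, so there is no Condorcet winner.

none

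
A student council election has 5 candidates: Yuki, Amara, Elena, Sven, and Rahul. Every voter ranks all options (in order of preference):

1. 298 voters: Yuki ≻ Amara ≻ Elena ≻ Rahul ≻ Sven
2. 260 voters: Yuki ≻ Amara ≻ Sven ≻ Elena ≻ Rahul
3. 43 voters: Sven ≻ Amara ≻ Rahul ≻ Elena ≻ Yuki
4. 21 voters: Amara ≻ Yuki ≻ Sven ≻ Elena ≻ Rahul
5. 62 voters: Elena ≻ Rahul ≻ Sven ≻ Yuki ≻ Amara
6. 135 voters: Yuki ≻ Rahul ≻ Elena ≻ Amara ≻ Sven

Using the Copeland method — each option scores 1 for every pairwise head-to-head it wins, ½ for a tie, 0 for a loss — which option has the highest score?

Yuki: beats Amara, Elena, Sven, and Rahul → score 4.
Amara: beats Elena, Sven, and Rahul; loses to Yuki → score 3.
Elena: beats Sven and Rahul; loses to Yuki and Amara → score 2.
Sven: loses to Yuki, Amara, Elena, and Rahul → score 0.
Rahul: beats Sven; loses to Yuki, Amara, and Elena → score 1.
Yuki has the best pairwise record.

Yuki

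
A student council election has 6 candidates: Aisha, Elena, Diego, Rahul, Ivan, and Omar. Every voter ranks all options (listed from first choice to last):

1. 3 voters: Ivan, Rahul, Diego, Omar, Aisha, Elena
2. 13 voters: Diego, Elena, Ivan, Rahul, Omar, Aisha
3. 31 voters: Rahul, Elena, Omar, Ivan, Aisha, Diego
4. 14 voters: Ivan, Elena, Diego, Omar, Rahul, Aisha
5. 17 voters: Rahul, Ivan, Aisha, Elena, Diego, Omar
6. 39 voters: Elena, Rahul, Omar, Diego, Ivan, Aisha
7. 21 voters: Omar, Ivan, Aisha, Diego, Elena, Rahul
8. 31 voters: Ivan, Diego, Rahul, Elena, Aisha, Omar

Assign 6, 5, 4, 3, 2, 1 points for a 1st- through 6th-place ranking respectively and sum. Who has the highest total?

Elena

Aisha: 3·2 + 13·1 + 31·2 + 14·1 + 17·4 + 39·1 + 21·4 + 31·2 = 348
Elena: 3·1 + 13·5 + 31·5 + 14·5 + 17·3 + 39·6 + 21·2 + 31·3 = 713
Diego: 3·4 + 13·6 + 31·1 + 14·4 + 17·2 + 39·3 + 21·3 + 31·5 = 546
Rahul: 3·5 + 13·3 + 31·6 + 14·2 + 17·6 + 39·5 + 21·1 + 31·4 = 710
Ivan: 3·6 + 13·4 + 31·3 + 14·6 + 17·5 + 39·2 + 21·5 + 31·6 = 701
Omar: 3·3 + 13·2 + 31·4 + 14·3 + 17·1 + 39·4 + 21·6 + 31·1 = 531
Elena has the highest Borda score (713).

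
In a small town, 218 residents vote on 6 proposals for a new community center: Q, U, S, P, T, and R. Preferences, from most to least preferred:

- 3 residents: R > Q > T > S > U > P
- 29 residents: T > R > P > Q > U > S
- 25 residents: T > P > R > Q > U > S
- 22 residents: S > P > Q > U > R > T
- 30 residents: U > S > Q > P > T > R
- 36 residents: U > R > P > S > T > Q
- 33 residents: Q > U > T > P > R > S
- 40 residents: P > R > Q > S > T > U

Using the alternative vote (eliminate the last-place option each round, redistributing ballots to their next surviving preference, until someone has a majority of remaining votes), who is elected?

Round 1: Q 33, U 66, S 22, P 40, T 54, R 3. Eliminate R.
Round 2: Q 36, U 66, S 22, P 40, T 54. Eliminate S.
Round 3: Q 36, U 66, P 62, T 54. Eliminate Q.
Round 4: U 99, P 62, T 57. Eliminate T.
Round 5: U 102, P 116. P has a majority.

P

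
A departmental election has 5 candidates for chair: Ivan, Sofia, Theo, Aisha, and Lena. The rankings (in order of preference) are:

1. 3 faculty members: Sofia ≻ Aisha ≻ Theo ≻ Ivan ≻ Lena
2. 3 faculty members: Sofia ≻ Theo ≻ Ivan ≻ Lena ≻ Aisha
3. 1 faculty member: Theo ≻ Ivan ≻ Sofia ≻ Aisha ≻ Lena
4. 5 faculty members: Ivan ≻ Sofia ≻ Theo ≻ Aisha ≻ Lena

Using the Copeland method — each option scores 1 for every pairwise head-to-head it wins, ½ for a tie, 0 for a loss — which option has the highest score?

Sofia

Ivan: beats Aisha and Lena; ties Sofia; loses to Theo → score 2.5.
Sofia: beats Theo, Aisha, and Lena; ties Ivan → score 3.5.
Theo: beats Ivan, Aisha, and Lena; loses to Sofia → score 3.
Aisha: beats Lena; loses to Ivan, Sofia, and Theo → score 1.
Lena: loses to Ivan, Sofia, Theo, and Aisha → score 0.
Sofia has the best pairwise record.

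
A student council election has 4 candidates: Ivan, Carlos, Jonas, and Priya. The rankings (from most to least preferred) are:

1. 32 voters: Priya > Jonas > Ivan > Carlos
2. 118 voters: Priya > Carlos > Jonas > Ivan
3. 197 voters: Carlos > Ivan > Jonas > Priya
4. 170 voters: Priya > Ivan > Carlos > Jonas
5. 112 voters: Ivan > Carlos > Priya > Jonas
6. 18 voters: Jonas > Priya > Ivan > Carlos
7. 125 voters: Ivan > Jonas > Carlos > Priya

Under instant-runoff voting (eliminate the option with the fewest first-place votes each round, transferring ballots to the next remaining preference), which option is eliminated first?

Round 1: Ivan 237, Carlos 197, Jonas 18, Priya 320. Eliminate Jonas.

Jonas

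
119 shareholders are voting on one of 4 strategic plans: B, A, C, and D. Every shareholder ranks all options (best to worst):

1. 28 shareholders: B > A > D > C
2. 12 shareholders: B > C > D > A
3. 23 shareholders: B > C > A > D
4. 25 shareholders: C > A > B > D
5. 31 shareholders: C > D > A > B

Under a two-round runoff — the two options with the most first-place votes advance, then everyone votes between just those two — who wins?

B

Round 1 first-place votes: B 63, A 0, C 56, D 0.
B and C advance.
Runoff: B is preferred to C by 63 voters; C by 56.
B wins the runoff.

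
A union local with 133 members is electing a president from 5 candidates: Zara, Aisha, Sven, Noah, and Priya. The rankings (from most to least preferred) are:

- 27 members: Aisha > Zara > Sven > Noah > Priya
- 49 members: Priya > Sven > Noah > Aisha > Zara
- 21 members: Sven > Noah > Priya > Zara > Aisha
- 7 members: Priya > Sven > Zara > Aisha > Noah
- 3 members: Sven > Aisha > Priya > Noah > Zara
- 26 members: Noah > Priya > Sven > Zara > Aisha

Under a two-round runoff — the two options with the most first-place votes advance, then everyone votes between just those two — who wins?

Priya

Round 1 first-place votes: Zara 0, Aisha 27, Sven 24, Noah 26, Priya 56.
Priya and Aisha advance.
Runoff: Priya is preferred to Aisha by 103 voters; Aisha by 30.
Priya wins the runoff.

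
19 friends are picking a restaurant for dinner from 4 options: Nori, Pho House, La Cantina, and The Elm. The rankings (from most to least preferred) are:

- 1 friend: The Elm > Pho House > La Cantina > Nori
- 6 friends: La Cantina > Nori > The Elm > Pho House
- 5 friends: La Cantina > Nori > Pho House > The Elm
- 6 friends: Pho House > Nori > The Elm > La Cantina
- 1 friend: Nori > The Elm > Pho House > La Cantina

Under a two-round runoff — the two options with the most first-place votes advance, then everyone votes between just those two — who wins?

La Cantina

Round 1 first-place votes: Nori 1, Pho House 6, La Cantina 11, The Elm 1.
La Cantina and Pho House advance.
Runoff: La Cantina is preferred to Pho House by 11 voters; Pho House by 8.
La Cantina wins the runoff.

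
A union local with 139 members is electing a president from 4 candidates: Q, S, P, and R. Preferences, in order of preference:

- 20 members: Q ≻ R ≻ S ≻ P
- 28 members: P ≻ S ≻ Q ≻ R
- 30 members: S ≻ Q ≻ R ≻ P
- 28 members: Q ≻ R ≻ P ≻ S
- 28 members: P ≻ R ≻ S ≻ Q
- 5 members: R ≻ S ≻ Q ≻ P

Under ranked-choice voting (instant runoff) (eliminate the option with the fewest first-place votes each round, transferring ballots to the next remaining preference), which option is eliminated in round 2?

S

Round 1: Q 48, S 30, P 56, R 5. Eliminate R.
Round 2: Q 48, S 35, P 56. Eliminate S.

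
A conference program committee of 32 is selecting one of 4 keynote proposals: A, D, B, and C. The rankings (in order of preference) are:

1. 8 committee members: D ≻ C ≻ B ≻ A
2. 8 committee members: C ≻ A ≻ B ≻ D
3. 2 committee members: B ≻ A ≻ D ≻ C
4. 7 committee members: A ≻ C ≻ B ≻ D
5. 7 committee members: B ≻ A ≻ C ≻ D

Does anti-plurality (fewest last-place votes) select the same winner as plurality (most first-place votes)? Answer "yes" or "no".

Anti-plurality — last-place votes: A 8, D 22, B 0, C 2. Winner: B.
Plurality — first-place votes: A 7, D 8, B 9, C 8. Winner: B.
The two methods agree.

yes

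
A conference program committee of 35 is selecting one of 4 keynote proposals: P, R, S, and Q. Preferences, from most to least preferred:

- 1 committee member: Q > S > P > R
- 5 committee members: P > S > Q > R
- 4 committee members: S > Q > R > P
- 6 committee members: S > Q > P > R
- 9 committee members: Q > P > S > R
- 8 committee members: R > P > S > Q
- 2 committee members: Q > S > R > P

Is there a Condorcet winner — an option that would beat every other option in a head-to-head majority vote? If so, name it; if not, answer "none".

Checking pairwise contests:
Q beats P 22–13.
P beats R 21–14.
P beats S 22–13.
S beats Q 23–12.
Every option loses at least one head-to-head, so there is no Condorcet winner.

none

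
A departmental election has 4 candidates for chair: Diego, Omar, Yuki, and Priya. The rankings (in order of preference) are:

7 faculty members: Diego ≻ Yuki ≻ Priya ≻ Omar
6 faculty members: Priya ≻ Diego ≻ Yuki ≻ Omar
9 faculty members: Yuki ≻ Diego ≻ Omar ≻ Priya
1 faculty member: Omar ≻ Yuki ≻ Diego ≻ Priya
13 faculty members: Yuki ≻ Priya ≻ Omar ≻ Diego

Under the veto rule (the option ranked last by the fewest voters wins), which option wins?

Yuki

Last-place votes: Diego 13, Omar 13, Yuki 0, Priya 10.
Yuki is ranked last by the fewest voters, so Yuki wins.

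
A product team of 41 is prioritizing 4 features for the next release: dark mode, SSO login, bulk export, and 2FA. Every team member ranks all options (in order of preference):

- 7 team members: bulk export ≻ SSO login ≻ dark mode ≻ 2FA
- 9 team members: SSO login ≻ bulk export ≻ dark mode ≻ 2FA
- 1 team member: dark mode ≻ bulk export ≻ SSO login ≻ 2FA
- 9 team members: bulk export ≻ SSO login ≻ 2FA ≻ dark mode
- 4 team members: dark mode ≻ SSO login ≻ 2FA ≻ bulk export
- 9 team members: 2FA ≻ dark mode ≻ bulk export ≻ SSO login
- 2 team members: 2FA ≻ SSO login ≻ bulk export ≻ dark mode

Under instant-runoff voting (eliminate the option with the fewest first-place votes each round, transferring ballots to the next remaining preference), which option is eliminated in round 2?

2FA

Round 1: dark mode 5, SSO login 9, bulk export 16, 2FA 11. Eliminate dark mode.
Round 2: SSO login 13, bulk export 17, 2FA 11. Eliminate 2FA.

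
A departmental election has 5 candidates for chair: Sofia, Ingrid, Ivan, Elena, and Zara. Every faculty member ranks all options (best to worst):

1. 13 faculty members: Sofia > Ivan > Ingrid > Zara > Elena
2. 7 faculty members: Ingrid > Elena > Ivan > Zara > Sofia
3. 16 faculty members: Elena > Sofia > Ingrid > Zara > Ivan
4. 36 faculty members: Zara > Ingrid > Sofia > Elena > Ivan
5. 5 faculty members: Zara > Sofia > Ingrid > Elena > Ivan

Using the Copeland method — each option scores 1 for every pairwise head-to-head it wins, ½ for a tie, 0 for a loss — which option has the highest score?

Sofia: beats Ivan and Elena; loses to Ingrid and Zara → score 2.
Ingrid: beats Sofia, Ivan, and Elena; loses to Zara → score 3.
Ivan: loses to Sofia, Ingrid, Elena, and Zara → score 0.
Elena: beats Ivan; loses to Sofia, Ingrid, and Zara → score 1.
Zara: beats Sofia, Ingrid, Ivan, and Elena → score 4.
Zara has the best pairwise record.

Zara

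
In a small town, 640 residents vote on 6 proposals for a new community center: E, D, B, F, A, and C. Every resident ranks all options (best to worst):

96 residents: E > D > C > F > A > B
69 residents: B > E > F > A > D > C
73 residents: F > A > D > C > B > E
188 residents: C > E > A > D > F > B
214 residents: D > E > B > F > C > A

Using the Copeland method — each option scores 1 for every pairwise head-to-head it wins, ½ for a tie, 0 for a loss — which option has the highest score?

E

E: beats D, B, F, A, and C → score 5.
D: beats B, F, and C; loses to E and A → score 3.
B: loses to E, D, F, A, and C → score 0.
F: beats B, A, and C; loses to E and D → score 3.
A: beats D and B; loses to E, F, and C → score 2.
C: beats B and A; loses to E, D, and F → score 2.
E has the best pairwise record.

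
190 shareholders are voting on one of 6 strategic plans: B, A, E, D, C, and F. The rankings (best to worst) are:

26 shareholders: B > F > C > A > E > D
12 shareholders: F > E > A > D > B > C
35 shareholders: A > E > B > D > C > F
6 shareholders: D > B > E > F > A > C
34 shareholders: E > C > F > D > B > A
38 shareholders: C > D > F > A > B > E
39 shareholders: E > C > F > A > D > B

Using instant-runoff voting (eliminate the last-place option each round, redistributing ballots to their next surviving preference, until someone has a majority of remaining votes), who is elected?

Round 1: B 26, A 35, E 73, D 6, C 38, F 12. Eliminate D.
Round 2: B 32, A 35, E 73, C 38, F 12. Eliminate F.
Round 3: B 32, A 35, E 85, C 38. Eliminate B.
Round 4: A 35, E 91, C 64. Eliminate A.
Round 5: E 126, C 64. E has a majority.

E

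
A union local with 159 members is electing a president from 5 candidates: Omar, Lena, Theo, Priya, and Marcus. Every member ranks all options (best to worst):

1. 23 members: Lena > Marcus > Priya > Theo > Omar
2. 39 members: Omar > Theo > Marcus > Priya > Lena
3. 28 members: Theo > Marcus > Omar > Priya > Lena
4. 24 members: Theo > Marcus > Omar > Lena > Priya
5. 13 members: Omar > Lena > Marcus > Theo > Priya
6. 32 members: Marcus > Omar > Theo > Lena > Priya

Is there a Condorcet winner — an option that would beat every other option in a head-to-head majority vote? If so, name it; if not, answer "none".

Checking pairwise contests:
Marcus beats Omar 107–52.
Omar beats Lena 136–23.
Omar beats Theo 84–75.
Omar beats Priya 136–23.
Theo beats Marcus 91–68.
Every option loses at least one head-to-head, so there is no Condorcet winner.

none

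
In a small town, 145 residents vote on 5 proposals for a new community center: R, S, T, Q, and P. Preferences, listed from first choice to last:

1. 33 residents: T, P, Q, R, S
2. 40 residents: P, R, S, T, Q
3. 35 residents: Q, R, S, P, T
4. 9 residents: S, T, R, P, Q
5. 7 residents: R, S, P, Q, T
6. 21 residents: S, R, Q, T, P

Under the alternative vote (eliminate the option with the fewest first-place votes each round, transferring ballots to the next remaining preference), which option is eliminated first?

R

Round 1: R 7, S 30, T 33, Q 35, P 40. Eliminate R.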